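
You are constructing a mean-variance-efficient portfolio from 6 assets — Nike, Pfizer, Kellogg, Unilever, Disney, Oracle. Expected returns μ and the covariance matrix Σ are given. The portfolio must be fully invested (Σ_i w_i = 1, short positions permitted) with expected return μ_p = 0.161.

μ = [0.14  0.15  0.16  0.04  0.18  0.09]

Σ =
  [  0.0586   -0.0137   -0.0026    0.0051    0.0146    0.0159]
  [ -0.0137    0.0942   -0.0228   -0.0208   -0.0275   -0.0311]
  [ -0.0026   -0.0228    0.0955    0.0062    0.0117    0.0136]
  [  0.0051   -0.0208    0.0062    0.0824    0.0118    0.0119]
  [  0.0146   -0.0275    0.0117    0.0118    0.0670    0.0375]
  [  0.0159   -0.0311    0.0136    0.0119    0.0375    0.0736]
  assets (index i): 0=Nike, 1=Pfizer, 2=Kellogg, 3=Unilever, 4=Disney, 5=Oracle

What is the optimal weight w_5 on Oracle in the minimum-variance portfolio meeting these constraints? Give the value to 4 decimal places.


-0.0373

u=Σ⁻¹μ = [2.4638  3.5410  2.1558  0.6088  3.0406  0.1408]
v=Σ⁻¹𝟙 = [16.9010  26.0850  13.3937  13.5235  11.3414  10.5181]
a=μᵀu=1.805348  b=𝟙ᵀu=11.950891  c=𝟙ᵀv=91.762663  D=ac−b²=22.839758
λ₁=(c·0.161−b)/D = (91.762663·0.161−11.950891)/22.839758 = 0.123596
λ₂=(a−b·0.161)/D = (1.805348−11.950891·0.161)/22.839758 = -0.005199
w* = 0.123596·u + -0.005199·v:
  w_0 = 0.123596·2.4638 + -0.005199·16.9010 = 0.2166  (Nike)
  w_1 = 0.123596·3.5410 + -0.005199·26.0850 = 0.3020  (Pfizer)
  w_2 = 0.123596·2.1558 + -0.005199·13.3937 = 0.1968  (Kellogg)
  w_3 = 0.123596·0.6088 + -0.005199·13.5235 = 0.0049  (Unilever)
  w_4 = 0.123596·3.0406 + -0.005199·11.3414 = 0.3168  (Disney)
  w_5 = 0.123596·0.1408 + -0.005199·10.5181 = -0.0373  (Oracle)
Σw_i=1.0000  μᵀw=0.1610
σ²=wᵀΣw=λ₁·μ_p+λ₂ = 0.123596·0.161 + -0.005199 = 0.014700 ≈ 0.0147


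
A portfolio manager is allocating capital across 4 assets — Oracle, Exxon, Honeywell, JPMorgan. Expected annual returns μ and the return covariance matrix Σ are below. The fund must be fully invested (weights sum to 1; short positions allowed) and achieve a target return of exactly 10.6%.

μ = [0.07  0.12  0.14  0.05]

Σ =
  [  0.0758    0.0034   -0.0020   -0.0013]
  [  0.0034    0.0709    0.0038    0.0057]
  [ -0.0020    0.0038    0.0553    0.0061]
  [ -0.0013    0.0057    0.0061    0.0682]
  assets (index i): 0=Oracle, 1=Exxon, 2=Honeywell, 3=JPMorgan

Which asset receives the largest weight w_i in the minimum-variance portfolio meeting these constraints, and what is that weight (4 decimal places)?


p=Σ⁻¹μ = [0.9277  1.4855  2.4179  0.4104]
q=Σ⁻¹𝟙 = [13.3196  11.5836  16.3920  12.4824]
a=μᵀp=0.602212  b=𝟙ᵀp=5.241403  c=𝟙ᵀq=53.777576  D=ac−b²=4.913211
λ₁=(c·0.106−b)/D = (53.777576·0.106−5.241403)/4.913211 = 0.093426
λ₂=(a−b·0.106)/D = (0.602212−5.241403·0.106)/4.913211 = 0.009489
w* = 0.093426·p + 0.009489·q:
  w_0 = 0.093426·0.9277 + 0.009489·13.3196 = 0.2131  (Oracle)
  w_1 = 0.093426·1.4855 + 0.009489·11.5836 = 0.2487  (Exxon)
  w_2 = 0.093426·2.4179 + 0.009489·16.3920 = 0.3814  (Honeywell)
  w_3 = 0.093426·0.4104 + 0.009489·12.4824 = 0.1568  (JPMorgan)
Σw_i=1.0000  μᵀw=0.1060
σ²=wᵀΣw=λ₁·μ_p+λ₂ = 0.093426·0.106 + 0.009489 = 0.019393 ≈ 0.0194

Honeywell (0.3814)


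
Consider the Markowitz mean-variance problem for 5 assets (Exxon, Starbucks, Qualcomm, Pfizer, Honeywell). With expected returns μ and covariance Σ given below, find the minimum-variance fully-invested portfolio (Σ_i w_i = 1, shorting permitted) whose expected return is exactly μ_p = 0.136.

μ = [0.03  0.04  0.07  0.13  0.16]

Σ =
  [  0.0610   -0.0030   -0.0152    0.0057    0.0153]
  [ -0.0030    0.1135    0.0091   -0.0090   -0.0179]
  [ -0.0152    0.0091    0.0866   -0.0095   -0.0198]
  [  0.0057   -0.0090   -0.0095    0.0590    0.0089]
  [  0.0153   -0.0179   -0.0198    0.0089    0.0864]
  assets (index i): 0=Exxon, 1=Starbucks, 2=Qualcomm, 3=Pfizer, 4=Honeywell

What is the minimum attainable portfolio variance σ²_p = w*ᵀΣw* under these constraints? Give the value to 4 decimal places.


p=Σ⁻¹μ = [0.1660  0.7436  1.4804  2.2244  2.0866]
q=Σ⁻¹𝟙 = [16.4762  11.3119  18.2750  18.0144  13.3323]
a=μᵀp=0.761385  b=𝟙ᵀp=6.701059  c=𝟙ᵀq=77.409891  D=ac−b²=14.034523
λ₁=(c·0.136−b)/D = (77.409891·0.136−6.701059)/14.034523 = 0.272662
λ₂=(a−b·0.136)/D = (0.761385−6.701059·0.136)/14.034523 = -0.010685
w* = 0.272662·p + -0.010685·q:
  w_0 = 0.272662·0.1660 + -0.010685·16.4762 = -0.1308  (Exxon)
  w_1 = 0.272662·0.7436 + -0.010685·11.3119 = 0.0819  (Starbucks)
  w_2 = 0.272662·1.4804 + -0.010685·18.2750 = 0.2084  (Qualcomm)
  w_3 = 0.272662·2.2244 + -0.010685·18.0144 = 0.4140  (Pfizer)
  w_4 = 0.272662·2.0866 + -0.010685·13.3323 = 0.4265  (Honeywell)
Σw_i=1.0000  μᵀw=0.1360
σ²=wᵀΣw=λ₁·μ_p+λ₂ = 0.272662·0.136 + -0.010685 = 0.026397 ≈ 0.0264

0.0264


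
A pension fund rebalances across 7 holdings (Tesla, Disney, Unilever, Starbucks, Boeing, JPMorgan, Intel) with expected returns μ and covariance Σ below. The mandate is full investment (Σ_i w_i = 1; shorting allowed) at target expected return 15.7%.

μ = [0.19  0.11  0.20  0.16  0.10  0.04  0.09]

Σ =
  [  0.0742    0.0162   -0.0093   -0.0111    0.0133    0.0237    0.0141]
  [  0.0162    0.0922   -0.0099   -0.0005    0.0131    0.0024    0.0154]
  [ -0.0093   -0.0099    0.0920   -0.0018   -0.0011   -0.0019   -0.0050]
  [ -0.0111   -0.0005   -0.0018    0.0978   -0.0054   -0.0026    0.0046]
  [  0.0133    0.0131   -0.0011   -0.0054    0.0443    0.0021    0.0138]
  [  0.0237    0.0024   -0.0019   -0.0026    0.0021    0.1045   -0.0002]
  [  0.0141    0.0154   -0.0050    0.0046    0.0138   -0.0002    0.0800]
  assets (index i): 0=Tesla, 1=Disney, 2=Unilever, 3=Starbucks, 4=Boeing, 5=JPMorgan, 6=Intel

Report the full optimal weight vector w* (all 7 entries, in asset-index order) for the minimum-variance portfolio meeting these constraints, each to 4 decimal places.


u=Σ⁻¹μ = [2.7830  0.7481  2.6048  2.0643  1.4370  -0.1952  0.2862]
v=Σ⁻¹𝟙 = [8.6373  7.0566  13.4771  12.3260  17.2501  7.6665  6.7964]
a=μᵀu=1.623965  b=𝟙ᵀu=9.728245  c=𝟙ᵀv=73.210004  D=ac−b²=24.251712
λ₁=(c·0.157−b)/D = (73.210004·0.157−9.728245)/24.251712 = 0.072808
λ₂=(a−b·0.157)/D = (1.623965−9.728245·0.157)/24.251712 = 0.003984
w* = 0.072808·u + 0.003984·v:
  w_0 = 0.072808·2.7830 + 0.003984·8.6373 = 0.2370  (Tesla)
  w_1 = 0.072808·0.7481 + 0.003984·7.0566 = 0.0826  (Disney)
  w_2 = 0.072808·2.6048 + 0.003984·13.4771 = 0.2434  (Unilever)
  w_3 = 0.072808·2.0643 + 0.003984·12.3260 = 0.1994  (Starbucks)
  w_4 = 0.072808·1.4370 + 0.003984·17.2501 = 0.1734  (Boeing)
  w_5 = 0.072808·-0.1952 + 0.003984·7.6665 = 0.0163  (JPMorgan)
  w_6 = 0.072808·0.2862 + 0.003984·6.7964 = 0.0479  (Intel)
Σw_i=1.0000  μᵀw=0.1570
σ²=wᵀΣw=λ₁·μ_p+λ₂ = 0.072808·0.157 + 0.003984 = 0.015415 ≈ 0.0154

0.2370  0.0826  0.2434  0.1994  0.1734  0.0163  0.0479


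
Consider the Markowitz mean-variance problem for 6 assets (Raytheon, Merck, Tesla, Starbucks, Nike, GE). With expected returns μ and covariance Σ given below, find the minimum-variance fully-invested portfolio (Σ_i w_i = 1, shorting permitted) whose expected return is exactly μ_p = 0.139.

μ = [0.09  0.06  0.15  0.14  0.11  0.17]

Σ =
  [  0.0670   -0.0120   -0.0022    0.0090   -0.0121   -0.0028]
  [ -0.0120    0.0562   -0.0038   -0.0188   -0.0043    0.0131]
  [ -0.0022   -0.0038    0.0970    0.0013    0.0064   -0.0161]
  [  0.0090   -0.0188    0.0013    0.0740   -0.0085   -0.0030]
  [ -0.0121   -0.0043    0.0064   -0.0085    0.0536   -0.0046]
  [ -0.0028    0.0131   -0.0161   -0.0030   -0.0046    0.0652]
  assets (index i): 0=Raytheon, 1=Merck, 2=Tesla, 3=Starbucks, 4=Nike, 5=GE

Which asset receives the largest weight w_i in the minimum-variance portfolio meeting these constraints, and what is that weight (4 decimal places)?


x=Σ⁻¹μ = [2.1199  2.0385  1.9486  2.6047  3.1418  3.1115]
y=Σ⁻¹𝟙 = [23.7367  29.4654  12.5026  21.9904  29.8014  16.6383]
a=μᵀx=1.844597  b=𝟙ᵀx=14.964932  c=𝟙ᵀy=134.134762  D=ac−b²=23.475427
λ₁=(c·0.139−b)/D = (134.134762·0.139−14.964932)/23.475427 = 0.156751
λ₂=(a−b·0.139)/D = (1.844597−14.964932·0.139)/23.475427 = -0.010033
w* = 0.156751·x + -0.010033·y:
  w_0 = 0.156751·2.1199 + -0.010033·23.7367 = 0.0941  (Raytheon)
  w_1 = 0.156751·2.0385 + -0.010033·29.4654 = 0.0239  (Merck)
  w_2 = 0.156751·1.9486 + -0.010033·12.5026 = 0.1800  (Tesla)
  w_3 = 0.156751·2.6047 + -0.010033·21.9904 = 0.1877  (Starbucks)
  w_4 = 0.156751·3.1418 + -0.010033·29.8014 = 0.1935  (Nike)
  w_5 = 0.156751·3.1115 + -0.010033·16.6383 = 0.3208  (GE)
Σw_i=1.0000  μᵀw=0.1390
σ²=wᵀΣw=λ₁·μ_p+λ₂ = 0.156751·0.139 + -0.010033 = 0.011755 ≈ 0.0118

GE (0.3208)


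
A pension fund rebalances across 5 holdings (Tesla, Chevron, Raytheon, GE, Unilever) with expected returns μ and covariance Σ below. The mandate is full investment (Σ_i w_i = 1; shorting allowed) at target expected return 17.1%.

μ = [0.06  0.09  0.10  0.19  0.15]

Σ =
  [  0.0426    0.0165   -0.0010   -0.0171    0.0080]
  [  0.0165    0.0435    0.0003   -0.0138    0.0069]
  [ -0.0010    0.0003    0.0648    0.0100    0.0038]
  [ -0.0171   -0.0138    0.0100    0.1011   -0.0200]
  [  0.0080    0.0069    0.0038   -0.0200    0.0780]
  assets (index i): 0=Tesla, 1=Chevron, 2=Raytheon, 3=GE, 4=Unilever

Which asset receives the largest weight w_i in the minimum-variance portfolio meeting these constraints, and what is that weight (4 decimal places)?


GE (0.4917)

g=Σ⁻¹μ = [1.2994  2.0773  0.9999  2.7303  2.2574]
h=Σ⁻¹𝟙 = [21.2009  18.3129  12.2485  17.3109  12.8680]
a=μᵀg=1.222284  b=𝟙ᵀg=9.364332  c=𝟙ᵀh=81.941150  D=ac−b²=12.464670
λ₁=(c·0.171−b)/D = (81.941150·0.171−9.364332)/12.464670 = 0.372862
λ₂=(a−b·0.171)/D = (1.222284−9.364332·0.171)/12.464670 = -0.030407
w* = 0.372862·g + -0.030407·h:
  w_0 = 0.372862·1.2994 + -0.030407·21.2009 = -0.1602  (Tesla)
  w_1 = 0.372862·2.0773 + -0.030407·18.3129 = 0.2177  (Chevron)
  w_2 = 0.372862·0.9999 + -0.030407·12.2485 = 0.0004  (Raytheon)
  w_3 = 0.372862·2.7303 + -0.030407·17.3109 = 0.4917  (GE)
  w_4 = 0.372862·2.2574 + -0.030407·12.8680 = 0.4504  (Unilever)
Σw_i=1.0000  μᵀw=0.1710
σ²=wᵀΣw=λ₁·μ_p+λ₂ = 0.372862·0.171 + -0.030407 = 0.033352 ≈ 0.0334


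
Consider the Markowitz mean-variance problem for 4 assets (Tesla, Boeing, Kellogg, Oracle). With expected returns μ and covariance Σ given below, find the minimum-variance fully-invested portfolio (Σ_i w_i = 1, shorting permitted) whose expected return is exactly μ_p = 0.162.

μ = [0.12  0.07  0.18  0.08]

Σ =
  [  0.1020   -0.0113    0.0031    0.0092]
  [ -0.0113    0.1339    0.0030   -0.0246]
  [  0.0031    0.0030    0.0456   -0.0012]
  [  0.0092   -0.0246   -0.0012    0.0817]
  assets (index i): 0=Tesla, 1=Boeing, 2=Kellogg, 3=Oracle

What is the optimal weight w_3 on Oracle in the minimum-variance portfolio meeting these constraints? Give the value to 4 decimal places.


p=Σ⁻¹μ = [1.0376  0.7333  3.8586  1.1398]
q=Σ⁻¹𝟙 = [8.9990  10.4544  21.0167  14.6831]
a=μᵀp=0.961577  b=𝟙ᵀp=6.769332  c=𝟙ᵀq=55.153124  D=ac−b²=7.210104
λ₁=(c·0.162−b)/D = (55.153124·0.162−6.769332)/7.210104 = 0.300339
λ₂=(a−b·0.162)/D = (0.961577−6.769332·0.162)/7.210104 = -0.018731
w* = 0.300339·p + -0.018731·q:
  w_0 = 0.300339·1.0376 + -0.018731·8.9990 = 0.1431  (Tesla)
  w_1 = 0.300339·0.7333 + -0.018731·10.4544 = 0.0244  (Boeing)
  w_2 = 0.300339·3.8586 + -0.018731·21.0167 = 0.7652  (Kellogg)
  w_3 = 0.300339·1.1398 + -0.018731·14.6831 = 0.0673  (Oracle)
Σw_i=1.0000  μᵀw=0.1620
σ²=wᵀΣw=λ₁·μ_p+λ₂ = 0.300339·0.162 + -0.018731 = 0.029924 ≈ 0.0299

0.0673


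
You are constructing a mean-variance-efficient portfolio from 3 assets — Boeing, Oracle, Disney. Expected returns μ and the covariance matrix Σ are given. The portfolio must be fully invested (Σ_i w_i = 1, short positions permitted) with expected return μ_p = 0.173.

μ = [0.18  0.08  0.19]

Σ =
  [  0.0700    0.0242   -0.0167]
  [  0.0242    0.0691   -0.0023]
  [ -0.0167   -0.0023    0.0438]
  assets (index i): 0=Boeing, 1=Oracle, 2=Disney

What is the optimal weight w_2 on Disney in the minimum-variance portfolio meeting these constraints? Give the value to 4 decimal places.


0.5397

x=Σ⁻¹μ = [3.9827  -0.0422  5.8542]
y=Σ⁻¹𝟙 = [18.3940  9.0390  30.3189]
a=μᵀx=1.825798  b=𝟙ᵀx=9.794648  c=𝟙ᵀy=57.752019  D=ac−b²=9.508392
λ₁=(c·0.173−b)/D = (57.752019·0.173−9.794648)/9.508392 = 0.020661
λ₂=(a−b·0.173)/D = (1.825798−9.794648·0.173)/9.508392 = 0.013811
w* = 0.020661·x + 0.013811·y:
  w_0 = 0.020661·3.9827 + 0.013811·18.3940 = 0.3363  (Boeing)
  w_1 = 0.020661·-0.0422 + 0.013811·9.0390 = 0.1240  (Oracle)
  w_2 = 0.020661·5.8542 + 0.013811·30.3189 = 0.5397  (Disney)
Σw_i=1.0000  μᵀw=0.1730
σ²=wᵀΣw=λ₁·μ_p+λ₂ = 0.020661·0.173 + 0.013811 = 0.017386 ≈ 0.0174


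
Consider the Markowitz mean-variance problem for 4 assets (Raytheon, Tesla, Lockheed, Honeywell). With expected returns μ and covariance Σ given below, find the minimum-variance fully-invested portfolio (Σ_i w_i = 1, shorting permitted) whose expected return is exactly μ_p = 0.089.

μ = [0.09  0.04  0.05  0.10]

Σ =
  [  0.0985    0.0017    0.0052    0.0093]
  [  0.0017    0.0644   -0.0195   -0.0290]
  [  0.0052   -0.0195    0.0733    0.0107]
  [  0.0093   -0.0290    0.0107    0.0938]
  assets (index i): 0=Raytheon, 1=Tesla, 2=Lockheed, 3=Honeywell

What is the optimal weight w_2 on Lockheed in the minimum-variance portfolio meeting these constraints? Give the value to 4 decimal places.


g=Σ⁻¹μ = [0.7174  1.4603  0.8223  1.3526]
h=Σ⁻¹𝟙 = [7.1282  28.3597  18.2524  16.6401]
a=μᵀg=0.299352  b=𝟙ᵀg=4.352550  c=𝟙ᵀh=70.380331  D=ac−b²=2.123824
λ₁=(c·0.089−b)/D = (70.380331·0.089−4.352550)/2.123824 = 0.899933
λ₂=(a−b·0.089)/D = (0.299352−4.352550·0.089)/2.123824 = -0.041446
w* = 0.899933·g + -0.041446·h:
  w_0 = 0.899933·0.7174 + -0.041446·7.1282 = 0.3502  (Raytheon)
  w_1 = 0.899933·1.4603 + -0.041446·28.3597 = 0.1387  (Tesla)
  w_2 = 0.899933·0.8223 + -0.041446·18.2524 = -0.0165  (Lockheed)
  w_3 = 0.899933·1.3526 + -0.041446·16.6401 = 0.5276  (Honeywell)
Σw_i=1.0000  μᵀw=0.0890
σ²=wᵀΣw=λ₁·μ_p+λ₂ = 0.899933·0.089 + -0.041446 = 0.038648 ≈ 0.0386

-0.0165


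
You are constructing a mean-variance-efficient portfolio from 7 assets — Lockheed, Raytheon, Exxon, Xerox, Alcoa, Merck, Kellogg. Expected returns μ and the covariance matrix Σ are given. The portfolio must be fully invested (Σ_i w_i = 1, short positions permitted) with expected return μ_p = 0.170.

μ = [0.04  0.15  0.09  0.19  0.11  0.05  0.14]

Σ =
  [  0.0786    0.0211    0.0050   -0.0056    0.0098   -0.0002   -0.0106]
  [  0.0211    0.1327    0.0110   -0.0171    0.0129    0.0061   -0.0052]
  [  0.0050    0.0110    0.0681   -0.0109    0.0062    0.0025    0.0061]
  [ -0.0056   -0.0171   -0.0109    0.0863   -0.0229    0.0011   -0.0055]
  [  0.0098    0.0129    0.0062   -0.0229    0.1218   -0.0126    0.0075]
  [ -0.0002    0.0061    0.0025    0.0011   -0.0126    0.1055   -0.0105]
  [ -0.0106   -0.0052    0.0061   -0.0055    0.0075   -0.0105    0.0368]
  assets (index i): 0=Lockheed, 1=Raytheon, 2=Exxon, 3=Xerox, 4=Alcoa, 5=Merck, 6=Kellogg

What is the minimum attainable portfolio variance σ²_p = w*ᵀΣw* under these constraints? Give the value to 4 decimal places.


p=Σ⁻¹μ = [0.7946  1.3683  1.0156  3.2143  1.0599  0.9217  4.5856]
q=Σ⁻¹𝟙 = [15.4042  6.6550  11.1696  19.6959  8.5723  13.2270  35.6705]
a=μᵀp=1.743821  b=𝟙ᵀp=12.960090  c=𝟙ᵀq=110.394612  D=ac−b²=24.544501
λ₁=(c·0.170−b)/D = (110.394612·0.170−12.960090)/24.544501 = 0.236590
λ₂=(a−b·0.170)/D = (1.743821−12.960090·0.170)/24.544501 = -0.018717
w* = 0.236590·p + -0.018717·q:
  w_0 = 0.236590·0.7946 + -0.018717·15.4042 = -0.1003  (Lockheed)
  w_1 = 0.236590·1.3683 + -0.018717·6.6550 = 0.1992  (Raytheon)
  w_2 = 0.236590·1.0156 + -0.018717·11.1696 = 0.0312  (Exxon)
  w_3 = 0.236590·3.2143 + -0.018717·19.6959 = 0.3918  (Xerox)
  w_4 = 0.236590·1.0599 + -0.018717·8.5723 = 0.0903  (Alcoa)
  w_5 = 0.236590·0.9217 + -0.018717·13.2270 = -0.0295  (Merck)
  w_6 = 0.236590·4.5856 + -0.018717·35.6705 = 0.4173  (Kellogg)
Σw_i=1.0000  μᵀw=0.1700
σ²=wᵀΣw=λ₁·μ_p+λ₂ = 0.236590·0.170 + -0.018717 = 0.021504 ≈ 0.0215

0.0215


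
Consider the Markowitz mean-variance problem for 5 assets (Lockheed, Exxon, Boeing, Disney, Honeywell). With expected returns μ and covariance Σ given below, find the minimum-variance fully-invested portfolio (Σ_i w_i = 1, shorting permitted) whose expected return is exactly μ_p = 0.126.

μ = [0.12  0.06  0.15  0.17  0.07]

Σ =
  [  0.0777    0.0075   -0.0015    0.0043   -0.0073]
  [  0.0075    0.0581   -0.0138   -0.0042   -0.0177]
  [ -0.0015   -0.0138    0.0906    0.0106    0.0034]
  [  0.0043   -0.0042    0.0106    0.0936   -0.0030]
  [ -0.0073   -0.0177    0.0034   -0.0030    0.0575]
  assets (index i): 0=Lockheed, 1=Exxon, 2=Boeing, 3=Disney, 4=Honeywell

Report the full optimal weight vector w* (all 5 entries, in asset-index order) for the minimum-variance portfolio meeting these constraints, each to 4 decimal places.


0.2013  0.1326  0.2457  0.2760  0.1443

x=Σ⁻¹μ = [1.4798  1.9808  1.7068  1.7080  2.0032]
y=Σ⁻¹𝟙 = [12.4092  27.8446  13.2021  10.7436  27.3179]
a=μᵀx=0.983047  b=𝟙ᵀx=8.878745  c=𝟙ᵀy=91.517281  D=ac−b²=11.133661
λ₁=(c·0.126−b)/D = (91.517281·0.126−8.878745)/11.133661 = 0.238235
λ₂=(a−b·0.126)/D = (0.983047−8.878745·0.126)/11.133661 = -0.012186
w* = 0.238235·x + -0.012186·y:
  w_0 = 0.238235·1.4798 + -0.012186·12.4092 = 0.2013  (Lockheed)
  w_1 = 0.238235·1.9808 + -0.012186·27.8446 = 0.1326  (Exxon)
  w_2 = 0.238235·1.7068 + -0.012186·13.2021 = 0.2457  (Boeing)
  w_3 = 0.238235·1.7080 + -0.012186·10.7436 = 0.2760  (Disney)
  w_4 = 0.238235·2.0032 + -0.012186·27.3179 = 0.1443  (Honeywell)
Σw_i=1.0000  μᵀw=0.1260
σ²=wᵀΣw=λ₁·μ_p+λ₂ = 0.238235·0.126 + -0.012186 = 0.017832 ≈ 0.0178


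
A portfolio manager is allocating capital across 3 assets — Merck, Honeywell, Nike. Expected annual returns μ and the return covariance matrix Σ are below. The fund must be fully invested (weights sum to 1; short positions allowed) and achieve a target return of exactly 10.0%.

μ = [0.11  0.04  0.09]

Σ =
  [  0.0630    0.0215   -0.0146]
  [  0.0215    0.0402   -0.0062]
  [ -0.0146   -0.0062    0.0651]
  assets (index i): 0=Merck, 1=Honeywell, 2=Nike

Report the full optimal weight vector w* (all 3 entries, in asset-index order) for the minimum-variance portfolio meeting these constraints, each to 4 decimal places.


0.5309  0.0123  0.4568

x=Σ⁻¹μ = [2.1311  0.1443  1.8742]
y=Σ⁻¹𝟙 = [13.4951  20.7995  20.3684]
a=μᵀx=0.408871  b=𝟙ᵀx=4.149598  c=𝟙ᵀy=54.663016  D=ac−b²=5.130975
λ₁=(c·0.100−b)/D = (54.663016·0.100−4.149598)/5.130975 = 0.256619
λ₂=(a−b·0.100)/D = (0.408871−4.149598·0.100)/5.130975 = -0.001187
w* = 0.256619·x + -0.001187·y:
  w_0 = 0.256619·2.1311 + -0.001187·13.4951 = 0.5309  (Merck)
  w_1 = 0.256619·0.1443 + -0.001187·20.7995 = 0.0123  (Honeywell)
  w_2 = 0.256619·1.8742 + -0.001187·20.3684 = 0.4568  (Nike)
Σw_i=1.0000  μᵀw=0.1000
σ²=wᵀΣw=λ₁·μ_p+λ₂ = 0.256619·0.100 + -0.001187 = 0.024475 ≈ 0.0245


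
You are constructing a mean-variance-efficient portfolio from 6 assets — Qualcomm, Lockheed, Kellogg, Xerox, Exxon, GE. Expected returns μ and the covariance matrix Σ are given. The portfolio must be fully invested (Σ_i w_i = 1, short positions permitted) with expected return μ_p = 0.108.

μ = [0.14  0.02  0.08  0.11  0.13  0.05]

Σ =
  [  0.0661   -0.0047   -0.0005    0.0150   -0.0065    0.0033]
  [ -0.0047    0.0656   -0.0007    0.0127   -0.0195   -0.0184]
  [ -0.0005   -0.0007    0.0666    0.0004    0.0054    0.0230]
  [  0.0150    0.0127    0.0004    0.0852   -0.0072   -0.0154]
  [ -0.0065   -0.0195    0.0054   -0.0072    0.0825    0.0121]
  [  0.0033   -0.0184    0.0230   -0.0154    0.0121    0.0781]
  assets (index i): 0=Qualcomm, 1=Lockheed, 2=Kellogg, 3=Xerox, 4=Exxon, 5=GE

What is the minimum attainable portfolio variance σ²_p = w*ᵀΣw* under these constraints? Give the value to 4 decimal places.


0.0151

p=Σ⁻¹μ = [2.1364  0.9628  0.9254  1.0036  1.9398  0.4016]
q=Σ⁻¹𝟙 = [15.7161  23.7350  9.0050  9.4179  17.1067  14.2867]
a=μᵀp=0.775028  b=𝟙ᵀp=7.369531  c=𝟙ᵀq=89.267432  D=ac−b²=14.874810
λ₁=(c·0.108−b)/D = (89.267432·0.108−7.369531)/14.874810 = 0.152698
λ₂=(a−b·0.108)/D = (0.775028−7.369531·0.108)/14.874810 = -0.001404
w* = 0.152698·p + -0.001404·q:
  w_0 = 0.152698·2.1364 + -0.001404·15.7161 = 0.3042  (Qualcomm)
  w_1 = 0.152698·0.9628 + -0.001404·23.7350 = 0.1137  (Lockheed)
  w_2 = 0.152698·0.9254 + -0.001404·9.0050 = 0.1287  (Kellogg)
  w_3 = 0.152698·1.0036 + -0.001404·9.4179 = 0.1400  (Xerox)
  w_4 = 0.152698·1.9398 + -0.001404·17.1067 = 0.2722  (Exxon)
  w_5 = 0.152698·0.4016 + -0.001404·14.2867 = 0.0413  (GE)
Σw_i=1.0000  μᵀw=0.1080
σ²=wᵀΣw=λ₁·μ_p+λ₂ = 0.152698·0.108 + -0.001404 = 0.015088 ≈ 0.0151


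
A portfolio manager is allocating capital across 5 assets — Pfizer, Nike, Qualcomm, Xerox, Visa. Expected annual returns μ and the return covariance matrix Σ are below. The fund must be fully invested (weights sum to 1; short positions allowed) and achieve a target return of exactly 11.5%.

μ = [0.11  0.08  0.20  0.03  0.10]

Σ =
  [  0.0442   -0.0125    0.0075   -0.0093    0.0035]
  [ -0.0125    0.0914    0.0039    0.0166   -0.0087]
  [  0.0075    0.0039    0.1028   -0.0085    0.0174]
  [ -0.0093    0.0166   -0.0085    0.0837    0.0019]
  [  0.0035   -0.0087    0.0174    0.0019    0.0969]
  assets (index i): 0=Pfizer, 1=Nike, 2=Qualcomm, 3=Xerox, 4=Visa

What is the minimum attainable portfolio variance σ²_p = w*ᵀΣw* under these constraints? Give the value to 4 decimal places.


0.0168

p=Σ⁻¹μ = [2.5917  1.1258  1.6368  0.5727  0.7343]
q=Σ⁻¹𝟙 = [27.1100  12.8758  6.8000  12.8918  9.0229]
a=μᵀp=0.793115  b=𝟙ᵀp=6.661210  c=𝟙ᵀq=68.700490  D=ac−b²=10.115688
λ₁=(c·0.115−b)/D = (68.700490·0.115−6.661210)/10.115688 = 0.122517
λ₂=(a−b·0.115)/D = (0.793115−6.661210·0.115)/10.115688 = 0.002677
w* = 0.122517·p + 0.002677·q:
  w_0 = 0.122517·2.5917 + 0.002677·27.1100 = 0.3901  (Pfizer)
  w_1 = 0.122517·1.1258 + 0.002677·12.8758 = 0.1724  (Nike)
  w_2 = 0.122517·1.6368 + 0.002677·6.8000 = 0.2187  (Qualcomm)
  w_3 = 0.122517·0.5727 + 0.002677·12.8918 = 0.1047  (Xerox)
  w_4 = 0.122517·0.7343 + 0.002677·9.0229 = 0.1141  (Visa)
Σw_i=1.0000  μᵀw=0.1150
σ²=wᵀΣw=λ₁·μ_p+λ₂ = 0.122517·0.115 + 0.002677 = 0.016766 ≈ 0.0168


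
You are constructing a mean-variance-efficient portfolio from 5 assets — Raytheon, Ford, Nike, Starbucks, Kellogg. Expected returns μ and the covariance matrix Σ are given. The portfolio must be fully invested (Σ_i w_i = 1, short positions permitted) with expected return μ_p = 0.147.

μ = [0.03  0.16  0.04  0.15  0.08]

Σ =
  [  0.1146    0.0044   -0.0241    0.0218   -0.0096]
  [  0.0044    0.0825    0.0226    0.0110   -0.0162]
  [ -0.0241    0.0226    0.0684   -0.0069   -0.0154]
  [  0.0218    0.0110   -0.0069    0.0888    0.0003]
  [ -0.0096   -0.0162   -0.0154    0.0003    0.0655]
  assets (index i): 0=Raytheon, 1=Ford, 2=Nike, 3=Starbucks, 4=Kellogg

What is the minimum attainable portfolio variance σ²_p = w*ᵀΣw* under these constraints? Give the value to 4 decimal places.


u=Σ⁻¹μ = [0.1892  1.9454  0.5723  1.4399  1.8582]
v=Σ⁻¹𝟙 = [13.6761  8.8399  22.9638  8.5093  24.8181]
a=μᵀu=0.704485  b=𝟙ᵀu=6.005071  c=𝟙ᵀv=78.807315  D=ac−b²=19.457692
λ₁=(c·0.147−b)/D = (78.807315·0.147−6.005071)/19.457692 = 0.286756
λ₂=(a−b·0.147)/D = (0.704485−6.005071·0.147)/19.457692 = -0.009161
w* = 0.286756·u + -0.009161·v:
  w_0 = 0.286756·0.1892 + -0.009161·13.6761 = -0.0710  (Raytheon)
  w_1 = 0.286756·1.9454 + -0.009161·8.8399 = 0.4769  (Ford)
  w_2 = 0.286756·0.5723 + -0.009161·22.9638 = -0.0463  (Nike)
  w_3 = 0.286756·1.4399 + -0.009161·8.5093 = 0.3350  (Starbucks)
  w_4 = 0.286756·1.8582 + -0.009161·24.8181 = 0.3055  (Kellogg)
Σw_i=1.0000  μᵀw=0.1470
σ²=wᵀΣw=λ₁·μ_p+λ₂ = 0.286756·0.147 + -0.009161 = 0.032992 ≈ 0.0330

0.0330


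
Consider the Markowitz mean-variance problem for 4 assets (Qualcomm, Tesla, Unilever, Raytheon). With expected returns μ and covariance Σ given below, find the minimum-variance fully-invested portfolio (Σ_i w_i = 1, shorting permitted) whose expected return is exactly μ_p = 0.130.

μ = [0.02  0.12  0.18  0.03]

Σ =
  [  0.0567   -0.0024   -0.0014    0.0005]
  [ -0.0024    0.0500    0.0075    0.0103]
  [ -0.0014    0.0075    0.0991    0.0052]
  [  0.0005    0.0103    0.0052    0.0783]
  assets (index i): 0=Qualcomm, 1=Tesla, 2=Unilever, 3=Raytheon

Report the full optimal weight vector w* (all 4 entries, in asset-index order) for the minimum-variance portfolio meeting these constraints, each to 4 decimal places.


x=Σ⁻¹μ = [0.4860  2.1779  1.6593  -0.0166]
y=Σ⁻¹𝟙 = [18.5055  17.5989  8.5075  9.7732]
a=μᵀx=0.569233  b=𝟙ᵀx=4.306523  c=𝟙ᵀy=54.385052  D=ac−b²=12.411628
λ₁=(c·0.130−b)/D = (54.385052·0.130−4.306523)/12.411628 = 0.222657
λ₂=(a−b·0.130)/D = (0.569233−4.306523·0.130)/12.411628 = 0.000756
w* = 0.222657·x + 0.000756·y:
  w_0 = 0.222657·0.4860 + 0.000756·18.5055 = 0.1222  (Qualcomm)
  w_1 = 0.222657·2.1779 + 0.000756·17.5989 = 0.4982  (Tesla)
  w_2 = 0.222657·1.6593 + 0.000756·8.5075 = 0.3759  (Unilever)
  w_3 = 0.222657·-0.0166 + 0.000756·9.7732 = 0.0037  (Raytheon)
Σw_i=1.0000  μᵀw=0.1300
σ²=wᵀΣw=λ₁·μ_p+λ₂ = 0.222657·0.130 + 0.000756 = 0.029702 ≈ 0.0297

0.1222  0.4982  0.3759  0.0037


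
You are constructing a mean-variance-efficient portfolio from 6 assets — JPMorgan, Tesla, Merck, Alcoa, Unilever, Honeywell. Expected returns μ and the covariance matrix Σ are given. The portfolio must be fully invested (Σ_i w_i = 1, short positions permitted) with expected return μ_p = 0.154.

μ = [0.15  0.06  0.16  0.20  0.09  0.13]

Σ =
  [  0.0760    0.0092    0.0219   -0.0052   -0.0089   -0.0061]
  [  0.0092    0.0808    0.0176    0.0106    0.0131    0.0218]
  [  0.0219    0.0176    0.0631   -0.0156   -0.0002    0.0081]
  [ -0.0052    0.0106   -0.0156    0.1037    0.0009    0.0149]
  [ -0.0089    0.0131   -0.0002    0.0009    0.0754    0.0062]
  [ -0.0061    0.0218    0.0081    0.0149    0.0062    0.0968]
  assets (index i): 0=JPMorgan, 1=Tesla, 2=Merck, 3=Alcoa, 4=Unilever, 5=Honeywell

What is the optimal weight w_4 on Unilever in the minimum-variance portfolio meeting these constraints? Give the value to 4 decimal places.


p=Σ⁻¹μ = [1.7229  -0.8275  2.6287  2.3439  1.4404  0.9649]
q=Σ⁻¹𝟙 = [12.0307  2.7718  12.7228  10.7718  13.5410  6.8745]
a=μᵀp=1.353234  b=𝟙ᵀp=8.273298  c=𝟙ᵀq=58.712624  D=ac−b²=11.004445
λ₁=(c·0.154−b)/D = (58.712624·0.154−8.273298)/11.004445 = 0.069831
λ₂=(a−b·0.154)/D = (1.353234−8.273298·0.154)/11.004445 = 0.007192
w* = 0.069831·p + 0.007192·q:
  w_0 = 0.069831·1.7229 + 0.007192·12.0307 = 0.2068  (JPMorgan)
  w_1 = 0.069831·-0.8275 + 0.007192·2.7718 = -0.0379  (Tesla)
  w_2 = 0.069831·2.6287 + 0.007192·12.7228 = 0.2751  (Merck)
  w_3 = 0.069831·2.3439 + 0.007192·10.7718 = 0.2412  (Alcoa)
  w_4 = 0.069831·1.4404 + 0.007192·13.5410 = 0.1980  (Unilever)
  w_5 = 0.069831·0.9649 + 0.007192·6.8745 = 0.1168  (Honeywell)
Σw_i=1.0000  μᵀw=0.1540
σ²=wᵀΣw=λ₁·μ_p+λ₂ = 0.069831·0.154 + 0.007192 = 0.017946 ≈ 0.0179

0.1980


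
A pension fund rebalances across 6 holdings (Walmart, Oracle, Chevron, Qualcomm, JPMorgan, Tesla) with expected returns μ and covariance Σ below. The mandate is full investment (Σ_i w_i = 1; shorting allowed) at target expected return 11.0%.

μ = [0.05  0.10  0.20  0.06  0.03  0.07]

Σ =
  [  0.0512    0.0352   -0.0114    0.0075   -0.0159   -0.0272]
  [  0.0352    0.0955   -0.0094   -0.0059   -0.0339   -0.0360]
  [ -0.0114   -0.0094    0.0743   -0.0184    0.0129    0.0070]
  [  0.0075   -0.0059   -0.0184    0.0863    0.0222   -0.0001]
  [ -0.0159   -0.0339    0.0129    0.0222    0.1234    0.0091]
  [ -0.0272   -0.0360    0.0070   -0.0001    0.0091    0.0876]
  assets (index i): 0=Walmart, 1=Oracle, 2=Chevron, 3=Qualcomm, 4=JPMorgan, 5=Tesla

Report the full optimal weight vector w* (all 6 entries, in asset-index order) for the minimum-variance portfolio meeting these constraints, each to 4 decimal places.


0.1614  0.1705  0.3140  0.1384  0.0331  0.1825

x=Σ⁻¹μ = [1.2709  1.6380  3.2516  1.3517  0.1563  1.5923]
y=Σ⁻¹𝟙 = [26.9192  15.5893  18.4769  11.6890  10.0749  23.6709]
a=μᵀx=1.074916  b=𝟙ᵀx=9.260825  c=𝟙ᵀy=106.420210  D=ac−b²=28.629890
λ₁=(c·0.110−b)/D = (106.420210·0.110−9.260825)/28.629890 = 0.085414
λ₂=(a−b·0.110)/D = (1.074916−9.260825·0.110)/28.629890 = 0.001964
w* = 0.085414·x + 0.001964·y:
  w_0 = 0.085414·1.2709 + 0.001964·26.9192 = 0.1614  (Walmart)
  w_1 = 0.085414·1.6380 + 0.001964·15.5893 = 0.1705  (Oracle)
  w_2 = 0.085414·3.2516 + 0.001964·18.4769 = 0.3140  (Chevron)
  w_3 = 0.085414·1.3517 + 0.001964·11.6890 = 0.1384  (Qualcomm)
  w_4 = 0.085414·0.1563 + 0.001964·10.0749 = 0.0331  (JPMorgan)
  w_5 = 0.085414·1.5923 + 0.001964·23.6709 = 0.1825  (Tesla)
Σw_i=1.0000  μᵀw=0.1100
σ²=wᵀΣw=λ₁·μ_p+λ₂ = 0.085414·0.110 + 0.001964 = 0.011359 ≈ 0.0114


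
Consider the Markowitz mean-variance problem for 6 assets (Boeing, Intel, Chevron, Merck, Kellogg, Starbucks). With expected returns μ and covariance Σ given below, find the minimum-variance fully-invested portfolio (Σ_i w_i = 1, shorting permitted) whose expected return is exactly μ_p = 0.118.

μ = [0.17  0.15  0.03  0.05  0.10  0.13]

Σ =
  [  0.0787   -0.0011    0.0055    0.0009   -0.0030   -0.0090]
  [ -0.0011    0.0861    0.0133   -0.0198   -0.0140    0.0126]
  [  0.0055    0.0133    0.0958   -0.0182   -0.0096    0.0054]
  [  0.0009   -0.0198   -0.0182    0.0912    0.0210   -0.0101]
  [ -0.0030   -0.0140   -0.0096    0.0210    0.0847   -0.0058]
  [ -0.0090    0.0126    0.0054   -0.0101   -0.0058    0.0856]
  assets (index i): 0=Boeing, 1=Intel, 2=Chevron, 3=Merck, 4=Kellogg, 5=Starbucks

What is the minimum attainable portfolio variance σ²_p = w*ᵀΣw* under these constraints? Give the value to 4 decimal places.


g=Σ⁻¹μ = [2.4196  1.9415  0.1151  0.8057  1.5154  1.6778]
h=Σ⁻¹𝟙 = [13.9498  13.6249  11.0650  14.4148  13.1254  13.0355]
a=μᵀg=1.115946  b=𝟙ᵀg=8.475042  c=𝟙ᵀh=79.215318  D=ac−b²=16.573691
λ₁=(c·0.118−b)/D = (79.215318·0.118−8.475042)/16.573691 = 0.052636
λ₂=(a−b·0.118)/D = (1.115946−8.475042·0.118)/16.573691 = 0.006992
w* = 0.052636·g + 0.006992·h:
  w_0 = 0.052636·2.4196 + 0.006992·13.9498 = 0.2249  (Boeing)
  w_1 = 0.052636·1.9415 + 0.006992·13.6249 = 0.1975  (Intel)
  w_2 = 0.052636·0.1151 + 0.006992·11.0650 = 0.0834  (Chevron)
  w_3 = 0.052636·0.8057 + 0.006992·14.4148 = 0.1432  (Merck)
  w_4 = 0.052636·1.5154 + 0.006992·13.1254 = 0.1715  (Kellogg)
  w_5 = 0.052636·1.6778 + 0.006992·13.0355 = 0.1795  (Starbucks)
Σw_i=1.0000  μᵀw=0.1180
σ²=wᵀΣw=λ₁·μ_p+λ₂ = 0.052636·0.118 + 0.006992 = 0.013203 ≈ 0.0132

0.0132


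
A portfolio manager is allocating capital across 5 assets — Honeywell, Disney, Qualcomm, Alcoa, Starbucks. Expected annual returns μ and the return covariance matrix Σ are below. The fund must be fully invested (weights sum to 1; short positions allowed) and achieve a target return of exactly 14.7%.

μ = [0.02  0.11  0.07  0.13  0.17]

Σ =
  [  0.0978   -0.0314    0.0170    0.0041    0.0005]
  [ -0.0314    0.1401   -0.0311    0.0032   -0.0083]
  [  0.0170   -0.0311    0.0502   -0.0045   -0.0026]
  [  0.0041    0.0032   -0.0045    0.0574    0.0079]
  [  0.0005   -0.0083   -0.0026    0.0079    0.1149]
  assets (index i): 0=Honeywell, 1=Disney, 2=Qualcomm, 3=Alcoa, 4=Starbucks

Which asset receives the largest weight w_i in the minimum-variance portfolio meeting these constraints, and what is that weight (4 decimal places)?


u=Σ⁻¹μ = [0.1235  1.4052  2.4946  2.1684  1.4879]
v=Σ⁻¹𝟙 = [9.5931  15.7642  28.4256  16.8077  9.2878]
a=μᵀu=0.866502  b=𝟙ᵀu=7.679657  c=𝟙ᵀv=79.878513  D=ac−b²=10.237758
λ₁=(c·0.147−b)/D = (79.878513·0.147−7.679657)/10.237758 = 0.396814
λ₂=(a−b·0.147)/D = (0.866502−7.679657·0.147)/10.237758 = -0.025631
w* = 0.396814·u + -0.025631·v:
  w_0 = 0.396814·0.1235 + -0.025631·9.5931 = -0.1969  (Honeywell)
  w_1 = 0.396814·1.4052 + -0.025631·15.7642 = 0.1536  (Disney)
  w_2 = 0.396814·2.4946 + -0.025631·28.4256 = 0.2613  (Qualcomm)
  w_3 = 0.396814·2.1684 + -0.025631·16.8077 = 0.4297  (Alcoa)
  w_4 = 0.396814·1.4879 + -0.025631·9.2878 = 0.3523  (Starbucks)
Σw_i=1.0000  μᵀw=0.1470
σ²=wᵀΣw=λ₁·μ_p+λ₂ = 0.396814·0.147 + -0.025631 = 0.032700 ≈ 0.0327

Alcoa (0.4297)


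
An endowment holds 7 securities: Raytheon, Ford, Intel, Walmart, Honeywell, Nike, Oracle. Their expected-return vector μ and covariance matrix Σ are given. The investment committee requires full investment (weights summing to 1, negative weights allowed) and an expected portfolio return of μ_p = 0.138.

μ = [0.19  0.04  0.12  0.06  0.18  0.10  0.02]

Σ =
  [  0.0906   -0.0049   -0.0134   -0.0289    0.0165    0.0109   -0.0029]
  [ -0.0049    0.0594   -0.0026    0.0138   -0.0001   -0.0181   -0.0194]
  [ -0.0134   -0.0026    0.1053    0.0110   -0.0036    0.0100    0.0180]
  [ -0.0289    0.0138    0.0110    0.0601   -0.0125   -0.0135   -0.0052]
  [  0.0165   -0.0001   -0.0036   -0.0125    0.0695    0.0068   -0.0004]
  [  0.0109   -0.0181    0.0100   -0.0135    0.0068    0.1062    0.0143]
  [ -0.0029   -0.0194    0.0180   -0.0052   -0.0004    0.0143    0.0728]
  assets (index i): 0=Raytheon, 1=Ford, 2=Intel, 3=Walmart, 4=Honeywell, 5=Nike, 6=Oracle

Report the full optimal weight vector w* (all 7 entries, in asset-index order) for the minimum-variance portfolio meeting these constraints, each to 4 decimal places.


0.2747  0.0245  0.1298  0.2501  0.2630  0.0718  -0.0140

x=Σ⁻¹μ = [2.6053  0.6915  1.1696  2.5918  2.4212  0.8144  0.3121]
y=Σ⁻¹𝟙 = [18.1989  21.8653  5.8901  26.2490  14.1930  10.6307  18.6963]
a=μᵀx=1.342029  b=𝟙ᵀx=10.605897  c=𝟙ᵀy=115.723375  D=ac−b²=42.819098
λ₁=(c·0.138−b)/D = (115.723375·0.138−10.605897)/42.819098 = 0.125270
λ₂=(a−b·0.138)/D = (1.342029−10.605897·0.138)/42.819098 = -0.002839
w* = 0.125270·x + -0.002839·y:
  w_0 = 0.125270·2.6053 + -0.002839·18.1989 = 0.2747  (Raytheon)
  w_1 = 0.125270·0.6915 + -0.002839·21.8653 = 0.0245  (Ford)
  w_2 = 0.125270·1.1696 + -0.002839·5.8901 = 0.1298  (Intel)
  w_3 = 0.125270·2.5918 + -0.002839·26.2490 = 0.2501  (Walmart)
  w_4 = 0.125270·2.4212 + -0.002839·14.1930 = 0.2630  (Honeywell)
  w_5 = 0.125270·0.8144 + -0.002839·10.6307 = 0.0718  (Nike)
  w_6 = 0.125270·0.3121 + -0.002839·18.6963 = -0.0140  (Oracle)
Σw_i=1.0000  μᵀw=0.1380
σ²=wᵀΣw=λ₁·μ_p+λ₂ = 0.125270·0.138 + -0.002839 = 0.014448 ≈ 0.0144


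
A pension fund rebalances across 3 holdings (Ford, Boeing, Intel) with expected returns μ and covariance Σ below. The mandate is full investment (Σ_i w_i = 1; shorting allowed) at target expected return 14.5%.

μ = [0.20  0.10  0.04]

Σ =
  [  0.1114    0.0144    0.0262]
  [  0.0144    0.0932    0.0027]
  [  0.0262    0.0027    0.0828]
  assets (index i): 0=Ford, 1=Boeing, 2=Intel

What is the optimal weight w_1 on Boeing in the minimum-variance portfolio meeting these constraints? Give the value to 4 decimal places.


0.3514

x=Σ⁻¹μ = [1.7104  0.8111  -0.0846]
y=Σ⁻¹𝟙 = [5.3673  9.6087  10.0656]
a=μᵀx=0.419806  b=𝟙ᵀx=2.436954  c=𝟙ᵀy=25.041637  D=ac−b²=4.573882
λ₁=(c·0.145−b)/D = (25.041637·0.145−2.436954)/4.573882 = 0.261066
λ₂=(a−b·0.145)/D = (0.419806−2.436954·0.145)/4.573882 = 0.014528
w* = 0.261066·x + 0.014528·y:
  w_0 = 0.261066·1.7104 + 0.014528·5.3673 = 0.5245  (Ford)
  w_1 = 0.261066·0.8111 + 0.014528·9.6087 = 0.3514  (Boeing)
  w_2 = 0.261066·-0.0846 + 0.014528·10.0656 = 0.1242  (Intel)
Σw_i=1.0000  μᵀw=0.1450
σ²=wᵀΣw=λ₁·μ_p+λ₂ = 0.261066·0.145 + 0.014528 = 0.052382 ≈ 0.0524


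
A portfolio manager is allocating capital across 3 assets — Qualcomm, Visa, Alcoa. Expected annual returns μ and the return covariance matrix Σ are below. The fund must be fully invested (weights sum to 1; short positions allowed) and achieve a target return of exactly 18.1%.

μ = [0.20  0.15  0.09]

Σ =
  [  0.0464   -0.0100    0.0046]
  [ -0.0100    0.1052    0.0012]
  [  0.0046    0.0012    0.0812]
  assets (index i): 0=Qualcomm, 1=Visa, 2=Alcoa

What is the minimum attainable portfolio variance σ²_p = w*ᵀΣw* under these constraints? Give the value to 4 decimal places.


x=Σ⁻¹μ = [4.6293  1.8566  0.8187]
y=Σ⁻¹𝟙 = [22.9693  11.5654  10.8431]
a=μᵀx=1.278027  b=𝟙ᵀx=7.304555  c=𝟙ᵀy=45.377852  D=ac−b²=4.637610
λ₁=(c·0.181−b)/D = (45.377852·0.181−7.304555)/4.637610 = 0.195971
λ₂=(a−b·0.181)/D = (1.278027−7.304555·0.181)/4.637610 = -0.009509
w* = 0.195971·x + -0.009509·y:
  w_0 = 0.195971·4.6293 + -0.009509·22.9693 = 0.6888  (Qualcomm)
  w_1 = 0.195971·1.8566 + -0.009509·11.5654 = 0.2539  (Visa)
  w_2 = 0.195971·0.8187 + -0.009509·10.8431 = 0.0573  (Alcoa)
Σw_i=1.0000  μᵀw=0.1810
σ²=wᵀΣw=λ₁·μ_p+λ₂ = 0.195971·0.181 + -0.009509 = 0.025962 ≈ 0.0260

0.0260


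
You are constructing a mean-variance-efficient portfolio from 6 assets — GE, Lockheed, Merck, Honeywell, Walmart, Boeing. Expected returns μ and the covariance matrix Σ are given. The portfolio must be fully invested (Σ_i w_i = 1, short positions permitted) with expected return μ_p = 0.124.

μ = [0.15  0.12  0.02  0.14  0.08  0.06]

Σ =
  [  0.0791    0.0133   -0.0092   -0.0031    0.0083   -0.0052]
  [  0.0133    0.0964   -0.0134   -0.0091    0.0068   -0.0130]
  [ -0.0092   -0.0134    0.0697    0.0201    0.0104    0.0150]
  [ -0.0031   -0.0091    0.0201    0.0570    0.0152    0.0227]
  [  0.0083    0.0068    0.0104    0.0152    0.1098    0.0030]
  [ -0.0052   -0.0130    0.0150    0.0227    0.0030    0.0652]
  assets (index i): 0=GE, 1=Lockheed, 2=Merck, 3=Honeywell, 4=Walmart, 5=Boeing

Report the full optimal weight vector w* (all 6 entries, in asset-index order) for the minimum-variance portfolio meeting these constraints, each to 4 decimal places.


x=Σ⁻¹μ = [1.7843  1.2767  -0.0913  2.5748  0.1550  0.4345]
y=Σ⁻¹𝟙 = [12.6763  12.6111  12.2811  9.7615  4.5140  12.4312]
a=μᵀx=0.817960  b=𝟙ᵀx=6.134007  c=𝟙ᵀy=64.275248  D=ac−b²=14.948513
λ₁=(c·0.124−b)/D = (64.275248·0.124−6.134007)/14.948513 = 0.122830
λ₂=(a−b·0.124)/D = (0.817960−6.134007·0.124)/14.948513 = 0.003836
w* = 0.122830·x + 0.003836·y:
  w_0 = 0.122830·1.7843 + 0.003836·12.6763 = 0.2678  (GE)
  w_1 = 0.122830·1.2767 + 0.003836·12.6111 = 0.2052  (Lockheed)
  w_2 = 0.122830·-0.0913 + 0.003836·12.2811 = 0.0359  (Merck)
  w_3 = 0.122830·2.5748 + 0.003836·9.7615 = 0.3537  (Honeywell)
  w_4 = 0.122830·0.1550 + 0.003836·4.5140 = 0.0364  (Walmart)
  w_5 = 0.122830·0.4345 + 0.003836·12.4312 = 0.1011  (Boeing)
Σw_i=1.0000  μᵀw=0.1240
σ²=wᵀΣw=λ₁·μ_p+λ₂ = 0.122830·0.124 + 0.003836 = 0.019067 ≈ 0.0191

0.2678  0.2052  0.0359  0.3537  0.0364  0.1011


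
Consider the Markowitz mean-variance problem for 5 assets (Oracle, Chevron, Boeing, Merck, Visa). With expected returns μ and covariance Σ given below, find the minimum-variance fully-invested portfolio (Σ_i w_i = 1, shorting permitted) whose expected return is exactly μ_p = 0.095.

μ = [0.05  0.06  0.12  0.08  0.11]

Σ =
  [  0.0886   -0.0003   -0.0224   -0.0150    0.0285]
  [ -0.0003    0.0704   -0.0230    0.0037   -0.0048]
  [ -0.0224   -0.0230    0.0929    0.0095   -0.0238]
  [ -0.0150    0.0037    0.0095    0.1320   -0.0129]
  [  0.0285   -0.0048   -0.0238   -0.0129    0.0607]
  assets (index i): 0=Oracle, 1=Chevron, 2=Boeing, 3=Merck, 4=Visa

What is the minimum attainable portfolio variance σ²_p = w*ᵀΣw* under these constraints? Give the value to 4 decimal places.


0.0112

p=Σ⁻¹μ = [0.3890  1.8367  2.5139  0.7022  2.9097]
q=Σ⁻¹𝟙 = [11.1754  23.5386  24.6991  8.8170  24.6469]
a=μᵀp=0.807559  b=𝟙ᵀp=8.351494  c=𝟙ᵀq=92.876957  D=ac−b²=5.256147
λ₁=(c·0.095−b)/D = (92.876957·0.095−8.351494)/5.256147 = 0.089765
λ₂=(a−b·0.095)/D = (0.807559−8.351494·0.095)/5.256147 = 0.002695
w* = 0.089765·p + 0.002695·q:
  w_0 = 0.089765·0.3890 + 0.002695·11.1754 = 0.0650  (Oracle)
  w_1 = 0.089765·1.8367 + 0.002695·23.5386 = 0.2283  (Chevron)
  w_2 = 0.089765·2.5139 + 0.002695·24.6991 = 0.2922  (Boeing)
  w_3 = 0.089765·0.7022 + 0.002695·8.8170 = 0.0868  (Merck)
  w_4 = 0.089765·2.9097 + 0.002695·24.6469 = 0.3276  (Visa)
Σw_i=1.0000  μᵀw=0.0950
σ²=wᵀΣw=λ₁·μ_p+λ₂ = 0.089765·0.095 + 0.002695 = 0.011223 ≈ 0.0112
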